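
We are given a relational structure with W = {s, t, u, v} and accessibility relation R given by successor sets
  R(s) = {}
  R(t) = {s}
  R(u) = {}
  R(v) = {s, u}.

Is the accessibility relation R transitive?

Transitive: yes — every two-step R-path is closed by a direct edge.

Yes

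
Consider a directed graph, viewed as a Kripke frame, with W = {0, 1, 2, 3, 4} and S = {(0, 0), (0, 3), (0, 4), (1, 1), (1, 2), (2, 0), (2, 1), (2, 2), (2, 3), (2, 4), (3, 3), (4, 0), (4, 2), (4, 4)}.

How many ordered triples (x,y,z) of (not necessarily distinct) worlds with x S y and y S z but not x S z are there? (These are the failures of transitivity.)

Enumerating: (0,4,2), (1,2,0), (1,2,3), (1,2,4), (4,0,3), (4,2,1), (4,2,3).

7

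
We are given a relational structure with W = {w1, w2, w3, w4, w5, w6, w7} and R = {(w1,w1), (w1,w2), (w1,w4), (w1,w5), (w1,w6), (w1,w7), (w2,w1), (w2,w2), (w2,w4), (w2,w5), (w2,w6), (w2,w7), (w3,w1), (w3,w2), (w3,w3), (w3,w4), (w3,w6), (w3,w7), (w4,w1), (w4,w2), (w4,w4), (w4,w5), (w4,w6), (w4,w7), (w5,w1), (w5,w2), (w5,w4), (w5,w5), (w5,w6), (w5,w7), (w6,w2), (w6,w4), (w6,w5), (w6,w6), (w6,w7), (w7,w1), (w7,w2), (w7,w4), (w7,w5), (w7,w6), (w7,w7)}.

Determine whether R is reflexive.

Yes

Reflexive: yes — every world is R-related to itself.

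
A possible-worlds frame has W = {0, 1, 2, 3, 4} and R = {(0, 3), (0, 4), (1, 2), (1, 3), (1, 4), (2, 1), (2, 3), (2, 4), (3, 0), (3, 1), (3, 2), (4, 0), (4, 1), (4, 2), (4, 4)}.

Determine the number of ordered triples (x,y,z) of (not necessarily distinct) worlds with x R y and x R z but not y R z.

Enumerating: (0,3,3), (0,3,4), (0,4,3), (1,2,2), (1,3,3), (1,3,4), (1,4,3), (2,1,1), (2,3,3), (2,3,4), (2,4,3), (3,0,0), … and 13 more.
Total: 25.

25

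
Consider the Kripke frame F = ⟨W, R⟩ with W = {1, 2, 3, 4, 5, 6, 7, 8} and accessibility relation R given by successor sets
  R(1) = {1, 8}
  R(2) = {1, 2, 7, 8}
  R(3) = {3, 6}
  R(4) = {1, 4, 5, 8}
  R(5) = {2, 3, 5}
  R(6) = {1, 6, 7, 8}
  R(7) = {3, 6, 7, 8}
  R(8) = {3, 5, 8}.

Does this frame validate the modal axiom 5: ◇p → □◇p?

No

By correspondence theory, 5 is valid on a frame iff R is Euclidean.
Euclidean: no — 2 R 1 and 2 R 7, but not 1 R 7.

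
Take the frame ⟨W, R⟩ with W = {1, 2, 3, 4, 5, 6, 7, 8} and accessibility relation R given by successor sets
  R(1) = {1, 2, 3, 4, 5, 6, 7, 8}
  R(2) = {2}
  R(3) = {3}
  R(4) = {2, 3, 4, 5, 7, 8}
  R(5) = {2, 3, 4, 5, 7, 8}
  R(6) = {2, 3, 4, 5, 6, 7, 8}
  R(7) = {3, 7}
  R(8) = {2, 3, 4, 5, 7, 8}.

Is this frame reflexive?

Yes

Reflexive: yes — every world is R-related to itself.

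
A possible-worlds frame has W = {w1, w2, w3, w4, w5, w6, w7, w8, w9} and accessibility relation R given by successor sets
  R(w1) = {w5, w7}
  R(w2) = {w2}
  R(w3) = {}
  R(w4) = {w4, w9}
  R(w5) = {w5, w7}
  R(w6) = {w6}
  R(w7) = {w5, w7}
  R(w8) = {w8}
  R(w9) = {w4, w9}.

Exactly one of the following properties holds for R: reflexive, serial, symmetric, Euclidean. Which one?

Reflexive: no — w1 is not related to itself.
Serial: no — w3 has no R-successor.
Symmetric: no — w1 R w5 but not w5 R w1.
Euclidean: yes — any two successors of a common world are R-related.
Only Euclidean holds.

Euclidean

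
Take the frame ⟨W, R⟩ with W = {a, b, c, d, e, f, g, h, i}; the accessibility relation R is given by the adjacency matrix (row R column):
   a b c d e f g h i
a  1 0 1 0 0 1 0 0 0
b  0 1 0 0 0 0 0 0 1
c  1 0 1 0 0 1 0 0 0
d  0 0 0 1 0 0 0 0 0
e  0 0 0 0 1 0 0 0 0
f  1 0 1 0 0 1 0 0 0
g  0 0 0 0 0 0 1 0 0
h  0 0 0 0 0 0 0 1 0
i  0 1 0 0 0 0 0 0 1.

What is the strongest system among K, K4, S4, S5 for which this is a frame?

S5

Transitive (axiom 4): yes — every two-step R-path is closed by a direct edge.
Reflexive (axiom T): yes — every world is R-related to itself.
Euclidean (axiom 5): yes — any two successors of a common world are R-related.
So F validates K, K4, S4, S5. The strongest is S5.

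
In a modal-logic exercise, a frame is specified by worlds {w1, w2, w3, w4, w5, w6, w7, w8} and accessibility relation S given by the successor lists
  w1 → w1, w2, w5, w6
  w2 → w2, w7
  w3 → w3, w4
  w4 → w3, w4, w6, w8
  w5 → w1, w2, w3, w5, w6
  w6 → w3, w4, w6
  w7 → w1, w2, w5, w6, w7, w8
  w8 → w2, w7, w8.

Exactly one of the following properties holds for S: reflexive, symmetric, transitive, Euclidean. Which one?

reflexive

Reflexive: yes — every world is S-related to itself.
Symmetric: no — w1 S w2 but not w2 S w1.
Transitive: no — w1 S w2 and w2 S w7, but not w1 S w7.
Euclidean: no — w1 S w2 and w1 S w5, but not w2 S w5.
Only reflexive holds.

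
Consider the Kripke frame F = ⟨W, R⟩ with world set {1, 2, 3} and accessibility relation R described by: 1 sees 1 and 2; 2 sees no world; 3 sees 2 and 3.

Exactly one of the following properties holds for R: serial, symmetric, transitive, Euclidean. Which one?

transitive

Serial: no — 2 has no R-successor.
Symmetric: no — 1 R 2 but not 2 R 1.
Transitive: yes — every two-step R-path is closed by a direct edge.
Euclidean: no — 1 R 2 and 1 R 1, but not 2 R 1.
Only transitive holds.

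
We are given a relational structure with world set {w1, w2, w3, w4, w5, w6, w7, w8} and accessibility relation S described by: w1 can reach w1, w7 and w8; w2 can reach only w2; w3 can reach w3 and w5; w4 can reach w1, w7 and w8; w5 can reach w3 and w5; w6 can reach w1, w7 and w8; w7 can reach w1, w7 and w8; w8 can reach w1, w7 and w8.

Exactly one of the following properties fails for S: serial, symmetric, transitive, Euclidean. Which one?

symmetric

Serial: yes — every world has a successor (e.g. w1 S w1).
Symmetric: no — w4 S w1 but not w1 S w4.
Transitive: yes — every two-step S-path is closed by a direct edge.
Euclidean: yes — any two successors of a common world are S-related.
Only symmetric fails.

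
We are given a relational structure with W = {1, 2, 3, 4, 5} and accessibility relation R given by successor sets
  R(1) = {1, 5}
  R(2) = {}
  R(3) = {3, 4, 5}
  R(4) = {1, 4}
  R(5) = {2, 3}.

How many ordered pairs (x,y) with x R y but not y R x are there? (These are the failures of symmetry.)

Enumerating: (1,5), (3,4), (4,1), (5,2).

4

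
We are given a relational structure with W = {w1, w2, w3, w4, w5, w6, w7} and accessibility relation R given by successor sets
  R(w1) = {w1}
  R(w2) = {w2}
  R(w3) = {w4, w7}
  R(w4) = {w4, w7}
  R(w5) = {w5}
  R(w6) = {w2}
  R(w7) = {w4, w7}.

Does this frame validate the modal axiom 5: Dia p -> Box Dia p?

Yes

Axiom 5 corresponds to the accessibility relation being Euclidean.
Euclidean: yes — any two successors of a common world are R-related.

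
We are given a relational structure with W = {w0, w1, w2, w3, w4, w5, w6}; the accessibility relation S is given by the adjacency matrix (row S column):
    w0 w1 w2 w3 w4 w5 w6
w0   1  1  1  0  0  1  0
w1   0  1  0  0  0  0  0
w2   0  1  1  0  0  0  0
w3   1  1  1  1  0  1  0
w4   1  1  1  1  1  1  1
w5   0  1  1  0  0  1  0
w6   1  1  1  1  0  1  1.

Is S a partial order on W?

Reflexive: yes — every world is S-related to itself.
Transitive: yes — every two-step S-path is closed by a direct edge.
Antisymmetric: yes — no distinct pair is related both ways.
So S is a partial order.

Yes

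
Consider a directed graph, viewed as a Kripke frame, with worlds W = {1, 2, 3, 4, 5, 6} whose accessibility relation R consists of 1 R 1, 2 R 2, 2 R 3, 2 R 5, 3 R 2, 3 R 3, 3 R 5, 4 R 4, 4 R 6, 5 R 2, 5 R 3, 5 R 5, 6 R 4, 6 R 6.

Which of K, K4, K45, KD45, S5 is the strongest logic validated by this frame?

Transitive (axiom 4): yes — every two-step R-path is closed by a direct edge.
Euclidean (axiom 5): yes — any two successors of a common world are R-related.
Serial (axiom D): yes — every world has a successor (e.g. 1 R 1).
Reflexive (axiom T): yes — every world is R-related to itself.
So F validates K, K4, K45, KD45, S5. The strongest is S5.

S5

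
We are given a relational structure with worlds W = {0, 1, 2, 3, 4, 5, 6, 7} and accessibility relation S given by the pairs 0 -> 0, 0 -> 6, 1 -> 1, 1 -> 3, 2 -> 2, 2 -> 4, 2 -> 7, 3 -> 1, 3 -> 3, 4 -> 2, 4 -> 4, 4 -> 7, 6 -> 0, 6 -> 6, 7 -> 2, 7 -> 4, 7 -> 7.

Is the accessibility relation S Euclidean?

Euclidean: yes — any two successors of a common world are S-related.

Yes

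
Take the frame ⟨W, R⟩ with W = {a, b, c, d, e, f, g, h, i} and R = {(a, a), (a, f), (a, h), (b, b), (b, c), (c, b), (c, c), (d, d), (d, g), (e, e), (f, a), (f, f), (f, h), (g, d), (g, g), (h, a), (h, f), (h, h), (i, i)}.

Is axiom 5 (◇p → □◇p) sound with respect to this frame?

The schema 5 characterises exactly the Euclidean frames.
Euclidean: yes — any two successors of a common world are R-related.

Yes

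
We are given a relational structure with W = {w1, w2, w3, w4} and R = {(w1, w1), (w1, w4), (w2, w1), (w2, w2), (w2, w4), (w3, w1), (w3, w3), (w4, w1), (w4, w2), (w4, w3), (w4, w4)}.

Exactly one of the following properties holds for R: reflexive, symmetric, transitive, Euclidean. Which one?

Reflexive: yes — every world is R-related to itself.
Symmetric: no — w2 R w1 but not w1 R w2.
Transitive: no — w1 R w4 and w4 R w2, but not w1 R w2.
Euclidean: no — w4 R w1 and w4 R w2, but not w1 R w2.
Only reflexive holds.

reflexive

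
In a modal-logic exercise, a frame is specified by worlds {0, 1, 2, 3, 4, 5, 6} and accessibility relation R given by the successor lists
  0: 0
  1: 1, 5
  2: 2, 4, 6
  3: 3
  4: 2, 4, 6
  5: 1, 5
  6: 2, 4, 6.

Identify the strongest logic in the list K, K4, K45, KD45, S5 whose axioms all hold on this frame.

S5

Transitive (axiom 4): yes — every two-step R-path is closed by a direct edge.
Euclidean (axiom 5): yes — any two successors of a common world are R-related.
Serial (axiom D): yes — every world has a successor (e.g. 0 R 0).
Reflexive (axiom T): yes — every world is R-related to itself.
So F validates K, K4, K45, KD45, S5. The strongest is S5.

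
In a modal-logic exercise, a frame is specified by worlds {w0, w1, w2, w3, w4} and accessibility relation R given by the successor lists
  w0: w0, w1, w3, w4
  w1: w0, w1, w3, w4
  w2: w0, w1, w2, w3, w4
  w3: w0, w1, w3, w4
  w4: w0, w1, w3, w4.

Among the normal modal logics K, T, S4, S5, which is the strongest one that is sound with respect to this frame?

Reflexive (axiom T): yes — every world is R-related to itself.
Transitive (axiom 4): yes — every two-step R-path is closed by a direct edge.
Euclidean (axiom 5): no — w2 R w0 and w2 R w2, but not w0 R w2.
So F validates K, T, S4; S5 would additionally require R to be Euclidean. The strongest is S4.

S4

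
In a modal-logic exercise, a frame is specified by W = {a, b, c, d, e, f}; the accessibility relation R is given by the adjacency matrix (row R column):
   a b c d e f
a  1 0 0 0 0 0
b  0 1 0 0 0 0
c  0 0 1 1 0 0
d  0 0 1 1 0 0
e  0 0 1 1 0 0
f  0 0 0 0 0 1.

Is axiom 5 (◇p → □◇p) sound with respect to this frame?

By correspondence theory, 5 is valid on a frame iff R is Euclidean.
Euclidean: yes — any two successors of a common world are R-related.

Yes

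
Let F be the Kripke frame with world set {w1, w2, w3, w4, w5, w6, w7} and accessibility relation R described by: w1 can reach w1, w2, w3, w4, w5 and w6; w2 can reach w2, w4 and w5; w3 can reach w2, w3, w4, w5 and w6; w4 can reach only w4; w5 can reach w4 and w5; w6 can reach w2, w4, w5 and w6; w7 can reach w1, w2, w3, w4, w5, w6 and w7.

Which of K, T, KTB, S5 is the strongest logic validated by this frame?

Reflexive (axiom T): yes — every world is R-related to itself.
Symmetric (axiom B): no — w1 R w2 but not w2 R w1.
Euclidean (axiom 5): no — w1 R w2 and w1 R w3, but not w2 R w3.
So F validates K, T; KTB would additionally require R to be symmetric. The strongest is T.

T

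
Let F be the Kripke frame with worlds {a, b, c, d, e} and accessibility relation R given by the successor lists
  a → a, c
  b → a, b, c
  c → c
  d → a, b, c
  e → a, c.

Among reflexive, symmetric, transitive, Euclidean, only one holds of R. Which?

transitive

Reflexive: no — d is not related to itself.
Symmetric: no — a R c but not c R a.
Transitive: yes — every two-step R-path is closed by a direct edge.
Euclidean: no — b R c and b R a, but not c R a.
Only transitive holds.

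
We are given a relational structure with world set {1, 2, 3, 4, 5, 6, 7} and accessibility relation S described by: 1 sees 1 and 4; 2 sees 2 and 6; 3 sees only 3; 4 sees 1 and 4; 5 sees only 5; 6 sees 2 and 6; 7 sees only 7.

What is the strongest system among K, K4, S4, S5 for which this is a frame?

Transitive (axiom 4): yes — every two-step S-path is closed by a direct edge.
Reflexive (axiom T): yes — every world is S-related to itself.
Euclidean (axiom 5): yes — any two successors of a common world are S-related.
So F validates K, K4, S4, S5. The strongest is S5.

S5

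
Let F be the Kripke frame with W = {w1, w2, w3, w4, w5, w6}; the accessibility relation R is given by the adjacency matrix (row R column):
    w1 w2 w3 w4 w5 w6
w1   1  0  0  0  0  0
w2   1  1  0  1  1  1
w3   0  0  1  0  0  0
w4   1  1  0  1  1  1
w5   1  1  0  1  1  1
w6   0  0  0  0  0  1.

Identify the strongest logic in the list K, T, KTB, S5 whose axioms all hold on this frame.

T

Reflexive (axiom T): yes — every world is R-related to itself.
Symmetric (axiom B): no — w2 R w1 but not w1 R w2.
Euclidean (axiom 5): no — w2 R w1 and w2 R w4, but not w1 R w4.
So F validates K, T; KTB would additionally require R to be symmetric. The strongest is T.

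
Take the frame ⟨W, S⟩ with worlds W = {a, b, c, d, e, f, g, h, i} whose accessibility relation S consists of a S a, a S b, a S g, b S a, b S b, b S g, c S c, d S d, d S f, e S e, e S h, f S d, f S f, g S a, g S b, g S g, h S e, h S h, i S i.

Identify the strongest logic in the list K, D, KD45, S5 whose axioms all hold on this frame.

S5

Serial (axiom D): yes — every world has a successor (e.g. a S a).
Euclidean (axiom 5): yes — any two successors of a common world are S-related.
Transitive (axiom 4): yes — every two-step S-path is closed by a direct edge.
Reflexive (axiom T): yes — every world is S-related to itself.
So F validates K, D, KD45, S5. The strongest is S5.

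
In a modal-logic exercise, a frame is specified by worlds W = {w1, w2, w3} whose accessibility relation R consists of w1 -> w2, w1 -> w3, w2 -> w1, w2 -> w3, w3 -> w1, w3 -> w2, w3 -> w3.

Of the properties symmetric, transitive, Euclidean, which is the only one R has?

symmetric

Symmetric: yes — every pair in R has its reverse in R.
Transitive: no — w1 R w2 and w2 R w1, but not w1 R w1.
Euclidean: no — w1 R w2 and w1 R w2, but not w2 R w2.
Only symmetric holds.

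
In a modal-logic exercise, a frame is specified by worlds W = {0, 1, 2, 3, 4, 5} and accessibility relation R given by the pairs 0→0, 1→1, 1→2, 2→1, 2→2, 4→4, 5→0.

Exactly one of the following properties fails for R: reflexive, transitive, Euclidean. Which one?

reflexive

Reflexive: no — 3 is not related to itself.
Transitive: yes — every two-step R-path is closed by a direct edge.
Euclidean: yes — any two successors of a common world are R-related.
Only reflexive fails.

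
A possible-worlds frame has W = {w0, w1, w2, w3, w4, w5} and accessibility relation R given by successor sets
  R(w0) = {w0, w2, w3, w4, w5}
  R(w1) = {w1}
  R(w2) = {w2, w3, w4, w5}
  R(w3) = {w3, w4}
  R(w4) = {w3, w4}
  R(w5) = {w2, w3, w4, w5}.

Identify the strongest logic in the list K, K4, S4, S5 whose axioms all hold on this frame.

S4

Transitive (axiom 4): yes — every two-step R-path is closed by a direct edge.
Reflexive (axiom T): yes — every world is R-related to itself.
Euclidean (axiom 5): no — w0 R w3 and w0 R w2, but not w3 R w2.
So F validates K, K4, S4; S5 would additionally require R to be Euclidean. The strongest is S4.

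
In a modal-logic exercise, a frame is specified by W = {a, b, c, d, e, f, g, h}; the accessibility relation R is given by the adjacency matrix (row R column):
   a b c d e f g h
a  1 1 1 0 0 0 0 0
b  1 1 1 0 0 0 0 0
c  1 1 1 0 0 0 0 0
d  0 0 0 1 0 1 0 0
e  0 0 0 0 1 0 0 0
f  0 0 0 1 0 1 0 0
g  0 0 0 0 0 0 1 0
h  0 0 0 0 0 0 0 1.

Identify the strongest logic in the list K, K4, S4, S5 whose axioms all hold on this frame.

Transitive (axiom 4): yes — every two-step R-path is closed by a direct edge.
Reflexive (axiom T): yes — every world is R-related to itself.
Euclidean (axiom 5): yes — any two successors of a common world are R-related.
So F validates K, K4, S4, S5. The strongest is S5.

S5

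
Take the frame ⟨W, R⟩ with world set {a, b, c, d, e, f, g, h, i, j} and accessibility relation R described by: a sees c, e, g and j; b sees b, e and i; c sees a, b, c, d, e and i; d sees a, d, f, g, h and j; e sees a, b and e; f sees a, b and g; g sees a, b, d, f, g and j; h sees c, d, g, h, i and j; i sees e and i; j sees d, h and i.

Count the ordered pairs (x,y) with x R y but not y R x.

17

Enumerating: (a,j), (b,i), (c,b), (c,d), (c,e), (c,i), (d,a), (d,f), (f,a), (f,b), (g,b), (g,j), (h,c), (h,g), (h,i), (i,e), (j,i).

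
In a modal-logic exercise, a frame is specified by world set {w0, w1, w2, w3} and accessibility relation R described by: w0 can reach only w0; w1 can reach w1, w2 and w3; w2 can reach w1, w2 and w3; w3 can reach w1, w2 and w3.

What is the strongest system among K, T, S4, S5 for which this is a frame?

S5

Reflexive (axiom T): yes — every world is R-related to itself.
Transitive (axiom 4): yes — every two-step R-path is closed by a direct edge.
Euclidean (axiom 5): yes — any two successors of a common world are R-related.
So F validates K, T, S4, S5. The strongest is S5.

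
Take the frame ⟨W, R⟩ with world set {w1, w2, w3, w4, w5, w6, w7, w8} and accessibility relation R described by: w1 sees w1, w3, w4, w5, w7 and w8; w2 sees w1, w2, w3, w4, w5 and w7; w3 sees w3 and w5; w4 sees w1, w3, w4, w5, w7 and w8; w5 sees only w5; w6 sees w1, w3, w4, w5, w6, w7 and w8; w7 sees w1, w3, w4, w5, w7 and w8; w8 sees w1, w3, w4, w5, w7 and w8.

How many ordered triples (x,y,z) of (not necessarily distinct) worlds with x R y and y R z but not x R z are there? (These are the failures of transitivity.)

Enumerating: (w2,w1,w8), (w2,w4,w8), (w2,w7,w8).

3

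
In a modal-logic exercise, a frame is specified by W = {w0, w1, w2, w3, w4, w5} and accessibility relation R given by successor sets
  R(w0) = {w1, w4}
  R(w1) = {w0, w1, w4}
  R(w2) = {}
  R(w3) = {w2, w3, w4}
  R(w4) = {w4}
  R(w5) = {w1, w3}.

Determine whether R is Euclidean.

No

Euclidean: no — w0 R w4 and w0 R w1, but not w4 R w1.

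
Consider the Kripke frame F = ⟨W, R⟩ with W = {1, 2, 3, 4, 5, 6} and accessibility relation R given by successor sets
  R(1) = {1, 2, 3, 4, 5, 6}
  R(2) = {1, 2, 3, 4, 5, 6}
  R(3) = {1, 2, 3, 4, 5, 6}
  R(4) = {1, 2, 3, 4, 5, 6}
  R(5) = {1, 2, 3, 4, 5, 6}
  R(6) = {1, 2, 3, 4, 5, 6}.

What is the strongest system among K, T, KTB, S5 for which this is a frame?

Reflexive (axiom T): yes — every world is R-related to itself.
Symmetric (axiom B): yes — every pair in R has its reverse in R.
Euclidean (axiom 5): yes — any two successors of a common world are R-related.
So F validates K, T, KTB, S5. The strongest is S5.

S5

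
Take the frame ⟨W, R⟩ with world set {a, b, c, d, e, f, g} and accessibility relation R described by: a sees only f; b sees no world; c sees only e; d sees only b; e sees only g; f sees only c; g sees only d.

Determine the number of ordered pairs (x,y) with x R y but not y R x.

6

Enumerating: (a,f), (c,e), (d,b), (e,g), (f,c), (g,d).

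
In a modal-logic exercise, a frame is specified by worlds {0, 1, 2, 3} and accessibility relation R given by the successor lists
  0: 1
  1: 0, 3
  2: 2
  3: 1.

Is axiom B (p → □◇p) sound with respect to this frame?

Yes

Axiom B corresponds to the accessibility relation being symmetric.
Symmetric: yes — every pair in R has its reverse in R.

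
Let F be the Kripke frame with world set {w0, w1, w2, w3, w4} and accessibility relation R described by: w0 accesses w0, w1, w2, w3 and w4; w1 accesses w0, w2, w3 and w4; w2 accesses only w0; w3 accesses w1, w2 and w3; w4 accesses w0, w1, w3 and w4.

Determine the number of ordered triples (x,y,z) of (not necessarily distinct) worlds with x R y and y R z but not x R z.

13

Enumerating: (w1,w0,w1), (w1,w3,w1), (w1,w4,w1), (w2,w0,w1), (w2,w0,w2), (w2,w0,w3), (w2,w0,w4), (w3,w1,w0), (w3,w1,w4), (w3,w2,w0), (w4,w0,w2), (w4,w1,w2), (w4,w3,w2).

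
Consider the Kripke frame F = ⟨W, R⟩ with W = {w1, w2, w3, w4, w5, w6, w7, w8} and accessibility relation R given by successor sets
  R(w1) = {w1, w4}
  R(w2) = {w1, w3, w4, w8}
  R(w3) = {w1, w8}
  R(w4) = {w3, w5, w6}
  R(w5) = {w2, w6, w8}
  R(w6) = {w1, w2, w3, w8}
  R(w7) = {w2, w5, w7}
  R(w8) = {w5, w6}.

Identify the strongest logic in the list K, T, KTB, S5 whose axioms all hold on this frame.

Reflexive (axiom T): no — w2 is not related to itself.
Symmetric (axiom B): no — w1 R w4 but not w4 R w1.
Euclidean (axiom 5): no — w2 R w1 and w2 R w3, but not w1 R w3.
So F validates K; T would additionally require R to be reflexive. The strongest is K.

K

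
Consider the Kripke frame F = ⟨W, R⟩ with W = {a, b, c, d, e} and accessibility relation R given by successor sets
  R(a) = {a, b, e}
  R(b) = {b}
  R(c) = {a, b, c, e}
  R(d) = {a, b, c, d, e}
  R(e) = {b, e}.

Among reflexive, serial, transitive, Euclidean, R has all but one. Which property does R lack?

Euclidean

Reflexive: yes — every world is R-related to itself.
Serial: yes — every world has a successor (e.g. a R a).
Transitive: yes — every two-step R-path is closed by a direct edge.
Euclidean: no — a R b and a R e, but not b R e.
Only Euclidean fails.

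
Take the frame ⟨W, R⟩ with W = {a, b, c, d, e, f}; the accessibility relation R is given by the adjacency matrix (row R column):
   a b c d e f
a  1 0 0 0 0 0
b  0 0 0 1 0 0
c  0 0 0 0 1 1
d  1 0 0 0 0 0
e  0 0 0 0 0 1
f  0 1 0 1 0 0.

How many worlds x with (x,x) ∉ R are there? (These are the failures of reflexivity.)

Enumerating: b, c, d, e, f.

5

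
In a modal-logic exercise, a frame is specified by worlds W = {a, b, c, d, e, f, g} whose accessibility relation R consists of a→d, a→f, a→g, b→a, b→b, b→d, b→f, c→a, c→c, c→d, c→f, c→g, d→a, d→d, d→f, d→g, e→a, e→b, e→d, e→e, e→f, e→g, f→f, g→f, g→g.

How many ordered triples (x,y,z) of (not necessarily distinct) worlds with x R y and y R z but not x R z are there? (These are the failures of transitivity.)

Enumerating: (a,d,a), (b,a,g), (b,d,g).

3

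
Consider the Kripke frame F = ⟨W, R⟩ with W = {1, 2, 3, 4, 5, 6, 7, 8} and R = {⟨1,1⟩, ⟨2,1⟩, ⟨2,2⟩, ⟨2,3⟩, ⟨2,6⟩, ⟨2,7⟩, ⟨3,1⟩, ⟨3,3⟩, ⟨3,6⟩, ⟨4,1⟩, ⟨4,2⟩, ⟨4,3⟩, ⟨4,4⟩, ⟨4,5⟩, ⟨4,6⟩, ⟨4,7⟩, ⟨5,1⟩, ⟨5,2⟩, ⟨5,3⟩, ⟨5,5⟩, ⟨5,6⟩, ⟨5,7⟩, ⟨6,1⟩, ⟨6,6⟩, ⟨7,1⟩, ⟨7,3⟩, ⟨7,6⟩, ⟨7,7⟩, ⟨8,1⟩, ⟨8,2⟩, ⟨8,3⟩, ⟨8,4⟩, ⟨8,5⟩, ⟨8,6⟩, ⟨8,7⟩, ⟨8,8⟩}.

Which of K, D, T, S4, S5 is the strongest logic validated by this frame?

Serial (axiom D): yes — every world has a successor (e.g. 1 R 1).
Reflexive (axiom T): yes — every world is R-related to itself.
Transitive (axiom 4): yes — every two-step R-path is closed by a direct edge.
Euclidean (axiom 5): no — 2 R 1 and 2 R 3, but not 1 R 3.
So F validates K, D, T, S4; S5 would additionally require R to be Euclidean. The strongest is S4.

S4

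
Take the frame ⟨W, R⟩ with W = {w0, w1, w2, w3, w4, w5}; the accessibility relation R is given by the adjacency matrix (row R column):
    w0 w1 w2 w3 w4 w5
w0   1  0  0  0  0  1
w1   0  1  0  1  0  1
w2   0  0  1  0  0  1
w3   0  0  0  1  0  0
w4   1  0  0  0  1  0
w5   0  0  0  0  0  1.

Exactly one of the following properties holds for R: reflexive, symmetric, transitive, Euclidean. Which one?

reflexive

Reflexive: yes — every world is R-related to itself.
Symmetric: no — w0 R w5 but not w5 R w0.
Transitive: no — w4 R w0 and w0 R w5, but not w4 R w5.
Euclidean: no — w1 R w3 and w1 R w5, but not w3 R w5.
Only reflexive holds.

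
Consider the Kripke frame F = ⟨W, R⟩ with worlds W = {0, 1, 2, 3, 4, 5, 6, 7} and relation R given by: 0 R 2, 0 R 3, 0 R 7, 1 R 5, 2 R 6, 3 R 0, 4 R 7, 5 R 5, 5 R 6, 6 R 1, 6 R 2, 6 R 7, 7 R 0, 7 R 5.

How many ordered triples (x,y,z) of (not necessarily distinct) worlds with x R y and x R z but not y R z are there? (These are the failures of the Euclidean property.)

Enumerating: (0,2,2), (0,2,3), (0,2,7), (0,3,2), (0,3,3), (0,3,7), (0,7,2), (0,7,3), (0,7,7), (2,6,6), (3,0,0), (4,7,7), … and 14 more.
Total: 26.

26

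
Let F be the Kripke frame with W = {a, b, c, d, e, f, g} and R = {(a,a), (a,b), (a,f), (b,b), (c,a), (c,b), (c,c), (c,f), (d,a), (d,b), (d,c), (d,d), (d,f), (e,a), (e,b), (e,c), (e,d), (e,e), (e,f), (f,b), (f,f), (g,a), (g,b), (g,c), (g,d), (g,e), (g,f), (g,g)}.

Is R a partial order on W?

Yes

Reflexive: yes — every world is R-related to itself.
Transitive: yes — every two-step R-path is closed by a direct edge.
Antisymmetric: yes — no distinct pair is related both ways.
So R is a partial order.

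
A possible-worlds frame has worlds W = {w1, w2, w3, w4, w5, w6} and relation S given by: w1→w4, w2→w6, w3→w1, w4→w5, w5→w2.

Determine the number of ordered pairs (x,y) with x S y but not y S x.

5

Enumerating: (w1,w4), (w2,w6), (w3,w1), (w4,w5), (w5,w2).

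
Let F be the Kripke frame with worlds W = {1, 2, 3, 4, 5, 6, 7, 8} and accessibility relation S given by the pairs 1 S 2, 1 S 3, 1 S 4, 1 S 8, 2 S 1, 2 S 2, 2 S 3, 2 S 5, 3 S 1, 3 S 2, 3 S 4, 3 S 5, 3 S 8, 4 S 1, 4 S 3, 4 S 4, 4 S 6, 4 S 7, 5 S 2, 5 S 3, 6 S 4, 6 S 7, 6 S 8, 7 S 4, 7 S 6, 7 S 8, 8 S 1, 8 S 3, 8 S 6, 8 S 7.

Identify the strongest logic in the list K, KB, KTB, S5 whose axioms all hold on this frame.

KB

Symmetric (axiom B): yes — every pair in S has its reverse in S.
Reflexive (axiom T): no — 1 is not related to itself.
Euclidean (axiom 5): no — 1 S 2 and 1 S 4, but not 2 S 4.
So F validates K, KB; KTB would additionally require S to be reflexive. The strongest is KB.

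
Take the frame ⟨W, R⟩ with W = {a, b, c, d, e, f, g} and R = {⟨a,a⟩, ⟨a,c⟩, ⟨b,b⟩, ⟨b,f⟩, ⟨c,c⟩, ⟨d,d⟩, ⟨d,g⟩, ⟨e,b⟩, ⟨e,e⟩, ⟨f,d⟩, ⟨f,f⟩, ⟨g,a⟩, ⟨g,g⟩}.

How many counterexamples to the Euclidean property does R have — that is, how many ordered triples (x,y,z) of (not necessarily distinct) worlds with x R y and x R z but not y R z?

6

Enumerating: (a,c,a), (b,f,b), (d,g,d), (e,b,e), (f,d,f), (g,a,g).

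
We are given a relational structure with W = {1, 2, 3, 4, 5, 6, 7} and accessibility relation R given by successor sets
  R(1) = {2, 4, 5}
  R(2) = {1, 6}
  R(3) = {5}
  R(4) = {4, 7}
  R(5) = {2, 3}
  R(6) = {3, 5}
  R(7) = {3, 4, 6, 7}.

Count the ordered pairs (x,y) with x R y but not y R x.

8

Enumerating: (1,4), (1,5), (2,6), (5,2), (6,3), (6,5), (7,3), (7,6).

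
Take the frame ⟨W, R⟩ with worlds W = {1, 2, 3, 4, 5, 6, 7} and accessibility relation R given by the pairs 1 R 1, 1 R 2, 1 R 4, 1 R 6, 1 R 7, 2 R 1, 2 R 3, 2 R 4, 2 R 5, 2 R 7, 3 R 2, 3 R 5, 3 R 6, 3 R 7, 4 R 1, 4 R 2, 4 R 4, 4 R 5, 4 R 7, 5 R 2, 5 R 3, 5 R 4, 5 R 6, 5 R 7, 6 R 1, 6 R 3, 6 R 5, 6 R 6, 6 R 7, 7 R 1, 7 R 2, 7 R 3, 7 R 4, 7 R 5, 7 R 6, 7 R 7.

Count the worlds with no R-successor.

0

R is serial; there are no such worlds.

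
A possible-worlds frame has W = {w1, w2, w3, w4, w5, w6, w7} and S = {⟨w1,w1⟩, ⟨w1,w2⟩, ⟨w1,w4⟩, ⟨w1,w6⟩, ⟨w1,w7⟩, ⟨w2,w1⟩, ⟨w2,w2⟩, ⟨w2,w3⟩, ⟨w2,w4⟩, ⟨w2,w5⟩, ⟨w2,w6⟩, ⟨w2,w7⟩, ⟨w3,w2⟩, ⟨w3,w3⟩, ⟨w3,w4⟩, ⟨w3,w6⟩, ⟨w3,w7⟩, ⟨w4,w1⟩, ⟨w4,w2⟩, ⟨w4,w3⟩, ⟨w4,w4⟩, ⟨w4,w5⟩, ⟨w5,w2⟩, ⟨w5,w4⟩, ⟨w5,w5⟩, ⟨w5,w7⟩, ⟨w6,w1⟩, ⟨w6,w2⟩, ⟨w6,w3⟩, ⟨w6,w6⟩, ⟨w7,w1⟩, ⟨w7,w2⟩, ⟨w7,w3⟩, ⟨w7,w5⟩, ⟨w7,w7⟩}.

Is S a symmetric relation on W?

Yes

Symmetric: yes — every pair in S has its reverse in S.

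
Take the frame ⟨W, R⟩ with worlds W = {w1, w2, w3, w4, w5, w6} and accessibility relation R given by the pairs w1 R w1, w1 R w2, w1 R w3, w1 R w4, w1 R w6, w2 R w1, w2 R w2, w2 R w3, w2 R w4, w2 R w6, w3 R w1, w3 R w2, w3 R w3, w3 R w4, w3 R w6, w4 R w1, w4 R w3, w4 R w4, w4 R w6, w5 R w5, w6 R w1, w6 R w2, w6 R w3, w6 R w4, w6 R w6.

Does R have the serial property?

Yes

Serial: yes — every world has a successor (e.g. w1 R w1).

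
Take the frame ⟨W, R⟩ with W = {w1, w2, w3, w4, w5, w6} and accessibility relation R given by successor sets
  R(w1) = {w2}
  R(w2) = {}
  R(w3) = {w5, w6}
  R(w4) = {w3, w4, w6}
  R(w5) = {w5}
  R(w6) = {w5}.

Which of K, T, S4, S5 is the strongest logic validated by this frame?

Reflexive (axiom T): no — w1 is not related to itself.
Transitive (axiom 4): no — w4 R w3 and w3 R w5, but not w4 R w5.
Euclidean (axiom 5): no — w3 R w5 and w3 R w6, but not w5 R w6.
So F validates K; T would additionally require R to be reflexive. The strongest is K.

K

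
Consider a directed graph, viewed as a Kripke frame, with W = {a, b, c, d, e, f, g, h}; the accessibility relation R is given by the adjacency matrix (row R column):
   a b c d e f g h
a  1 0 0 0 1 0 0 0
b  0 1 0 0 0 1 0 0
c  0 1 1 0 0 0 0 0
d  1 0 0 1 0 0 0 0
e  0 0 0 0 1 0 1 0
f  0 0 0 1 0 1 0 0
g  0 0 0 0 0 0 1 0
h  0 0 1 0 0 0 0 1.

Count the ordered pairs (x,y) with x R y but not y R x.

7

Enumerating: (a,e), (b,f), (c,b), (d,a), (e,g), (f,d), (h,c).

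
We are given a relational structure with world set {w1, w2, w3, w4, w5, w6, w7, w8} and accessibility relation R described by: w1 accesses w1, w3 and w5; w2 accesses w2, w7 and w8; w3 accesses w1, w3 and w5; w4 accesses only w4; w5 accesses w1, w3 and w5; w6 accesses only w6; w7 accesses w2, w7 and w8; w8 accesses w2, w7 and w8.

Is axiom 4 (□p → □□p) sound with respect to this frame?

Yes

Axiom 4 corresponds to the accessibility relation being transitive.
Transitive: yes — every two-step R-path is closed by a direct edge.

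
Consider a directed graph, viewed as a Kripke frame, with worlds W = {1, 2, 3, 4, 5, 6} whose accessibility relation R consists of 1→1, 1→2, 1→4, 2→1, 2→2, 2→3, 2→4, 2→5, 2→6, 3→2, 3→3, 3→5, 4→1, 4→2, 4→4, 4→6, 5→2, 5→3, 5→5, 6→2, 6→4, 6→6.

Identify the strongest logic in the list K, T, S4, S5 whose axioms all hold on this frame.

T

Reflexive (axiom T): yes — every world is R-related to itself.
Transitive (axiom 4): no — 1 R 2 and 2 R 3, but not 1 R 3.
Euclidean (axiom 5): no — 2 R 1 and 2 R 3, but not 1 R 3.
So F validates K, T; S4 would additionally require R to be transitive. The strongest is T.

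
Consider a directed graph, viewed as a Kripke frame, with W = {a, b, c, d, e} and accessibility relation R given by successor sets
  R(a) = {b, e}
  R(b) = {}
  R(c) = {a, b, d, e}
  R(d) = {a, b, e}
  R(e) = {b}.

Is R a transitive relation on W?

Transitive: yes — every two-step R-path is closed by a direct edge.

Yes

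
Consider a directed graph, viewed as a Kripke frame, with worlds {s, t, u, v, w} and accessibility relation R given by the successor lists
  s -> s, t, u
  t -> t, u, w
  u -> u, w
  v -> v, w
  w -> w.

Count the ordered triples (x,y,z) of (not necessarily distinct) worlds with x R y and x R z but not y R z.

8

Enumerating: (s,t,s), (s,u,s), (s,u,t), (t,u,t), (t,w,t), (t,w,u), (u,w,u), (v,w,v).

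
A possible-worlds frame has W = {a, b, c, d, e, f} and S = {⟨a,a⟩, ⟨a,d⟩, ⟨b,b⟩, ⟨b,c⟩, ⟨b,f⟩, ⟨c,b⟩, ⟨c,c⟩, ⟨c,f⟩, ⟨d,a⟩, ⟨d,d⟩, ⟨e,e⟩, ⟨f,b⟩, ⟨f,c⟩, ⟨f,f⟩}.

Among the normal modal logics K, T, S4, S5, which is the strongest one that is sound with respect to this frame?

Reflexive (axiom T): yes — every world is S-related to itself.
Transitive (axiom 4): yes — every two-step S-path is closed by a direct edge.
Euclidean (axiom 5): yes — any two successors of a common world are S-related.
So F validates K, T, S4, S5. The strongest is S5.

S5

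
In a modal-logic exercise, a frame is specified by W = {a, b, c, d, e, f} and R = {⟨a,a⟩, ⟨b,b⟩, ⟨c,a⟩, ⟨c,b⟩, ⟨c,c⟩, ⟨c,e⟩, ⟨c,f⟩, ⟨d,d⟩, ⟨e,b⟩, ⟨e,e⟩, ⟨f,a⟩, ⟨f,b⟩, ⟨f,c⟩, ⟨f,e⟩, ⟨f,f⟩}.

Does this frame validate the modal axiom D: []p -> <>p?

The schema D characterises exactly the serial frames.
Serial: yes — every world has a successor (e.g. a R a).

Yes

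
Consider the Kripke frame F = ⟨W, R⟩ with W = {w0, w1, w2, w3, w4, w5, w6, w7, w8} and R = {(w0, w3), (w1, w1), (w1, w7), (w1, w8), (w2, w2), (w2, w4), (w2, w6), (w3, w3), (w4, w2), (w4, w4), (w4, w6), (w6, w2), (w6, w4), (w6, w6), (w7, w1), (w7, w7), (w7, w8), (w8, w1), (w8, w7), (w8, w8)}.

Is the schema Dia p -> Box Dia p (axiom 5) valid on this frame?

By correspondence theory, 5 is valid on a frame iff R is Euclidean.
Euclidean: yes — any two successors of a common world are R-related.

Yes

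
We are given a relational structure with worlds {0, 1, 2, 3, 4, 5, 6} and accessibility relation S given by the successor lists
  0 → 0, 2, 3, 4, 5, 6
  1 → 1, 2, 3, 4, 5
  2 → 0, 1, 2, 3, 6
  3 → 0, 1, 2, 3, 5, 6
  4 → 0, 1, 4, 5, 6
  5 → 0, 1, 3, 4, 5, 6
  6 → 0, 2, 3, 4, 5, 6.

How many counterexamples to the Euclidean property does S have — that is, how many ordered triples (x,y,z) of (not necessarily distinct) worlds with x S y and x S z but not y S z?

Enumerating: (0,2,4), (0,2,5), (0,3,4), (0,4,2), (0,4,3), (0,5,2), (1,2,4), (1,2,5), (1,3,4), (1,4,2), (1,4,3), (1,5,2), … and 26 more.
Total: 38.

38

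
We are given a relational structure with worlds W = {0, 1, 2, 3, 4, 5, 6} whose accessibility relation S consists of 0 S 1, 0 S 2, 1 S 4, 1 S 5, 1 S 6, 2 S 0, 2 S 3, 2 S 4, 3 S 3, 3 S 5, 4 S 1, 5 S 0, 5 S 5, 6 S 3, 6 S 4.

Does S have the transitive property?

No

Transitive: no — 0 S 1 and 1 S 4, but not 0 S 4.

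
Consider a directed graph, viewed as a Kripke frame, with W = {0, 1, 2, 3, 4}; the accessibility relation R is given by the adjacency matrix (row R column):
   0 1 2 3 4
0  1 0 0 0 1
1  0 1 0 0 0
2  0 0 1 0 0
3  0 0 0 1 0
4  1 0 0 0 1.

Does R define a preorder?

Yes

Reflexive: yes — every world is R-related to itself.
Transitive: yes — every two-step R-path is closed by a direct edge.
So R is a preorder.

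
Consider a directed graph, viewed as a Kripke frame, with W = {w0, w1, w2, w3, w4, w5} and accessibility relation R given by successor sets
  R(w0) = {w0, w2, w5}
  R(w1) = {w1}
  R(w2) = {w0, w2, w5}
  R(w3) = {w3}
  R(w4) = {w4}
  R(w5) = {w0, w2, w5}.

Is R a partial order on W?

Reflexive: yes — every world is R-related to itself.
Transitive: yes — every two-step R-path is closed by a direct edge.
Antisymmetric: no — w0 R w2 and w2 R w0 with w0 ≠ w2.
So R is not a partial order.

No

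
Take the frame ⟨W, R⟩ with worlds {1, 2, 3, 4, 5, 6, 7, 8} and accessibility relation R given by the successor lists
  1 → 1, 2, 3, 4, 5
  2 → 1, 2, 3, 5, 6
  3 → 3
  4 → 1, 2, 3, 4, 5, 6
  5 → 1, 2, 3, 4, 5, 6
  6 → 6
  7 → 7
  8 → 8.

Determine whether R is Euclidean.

No

Euclidean: no — 1 R 2 and 1 R 4, but not 2 R 4.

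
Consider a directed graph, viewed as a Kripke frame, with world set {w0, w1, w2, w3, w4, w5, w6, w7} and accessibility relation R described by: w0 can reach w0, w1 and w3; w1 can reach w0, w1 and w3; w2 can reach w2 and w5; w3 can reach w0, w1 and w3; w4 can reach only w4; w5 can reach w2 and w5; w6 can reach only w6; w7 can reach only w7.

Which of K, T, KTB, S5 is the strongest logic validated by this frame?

Reflexive (axiom T): yes — every world is R-related to itself.
Symmetric (axiom B): yes — every pair in R has its reverse in R.
Euclidean (axiom 5): yes — any two successors of a common world are R-related.
So F validates K, T, KTB, S5. The strongest is S5.

S5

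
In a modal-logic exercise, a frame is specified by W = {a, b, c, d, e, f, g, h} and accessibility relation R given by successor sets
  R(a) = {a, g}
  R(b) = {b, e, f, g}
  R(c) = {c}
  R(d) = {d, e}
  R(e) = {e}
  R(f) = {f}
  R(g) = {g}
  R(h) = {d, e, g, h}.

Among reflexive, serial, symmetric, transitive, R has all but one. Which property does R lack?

symmetric

Reflexive: yes — every world is R-related to itself.
Serial: yes — every world has a successor (e.g. a R a).
Symmetric: no — a R g but not g R a.
Transitive: yes — every two-step R-path is closed by a direct edge.
Only symmetric fails.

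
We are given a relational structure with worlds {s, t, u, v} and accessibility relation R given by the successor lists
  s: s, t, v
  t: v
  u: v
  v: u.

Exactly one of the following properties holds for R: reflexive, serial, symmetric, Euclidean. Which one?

Reflexive: no — t is not related to itself.
Serial: yes — every world has a successor (e.g. s R s).
Symmetric: no — s R t but not t R s.
Euclidean: no — s R v and s R t, but not v R t.
Only serial holds.

serial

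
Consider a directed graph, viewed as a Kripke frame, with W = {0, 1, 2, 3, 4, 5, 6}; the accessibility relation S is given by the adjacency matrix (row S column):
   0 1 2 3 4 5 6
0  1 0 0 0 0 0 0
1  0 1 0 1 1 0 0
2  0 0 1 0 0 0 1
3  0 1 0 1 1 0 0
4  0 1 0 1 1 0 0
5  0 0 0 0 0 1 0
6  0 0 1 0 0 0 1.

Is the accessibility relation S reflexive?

Yes

Reflexive: yes — every world is S-related to itself.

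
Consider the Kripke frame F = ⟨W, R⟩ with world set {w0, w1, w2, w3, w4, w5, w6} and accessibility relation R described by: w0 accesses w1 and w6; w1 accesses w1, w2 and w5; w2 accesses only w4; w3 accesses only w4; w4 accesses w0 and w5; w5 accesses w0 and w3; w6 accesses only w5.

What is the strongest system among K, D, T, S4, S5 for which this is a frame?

Serial (axiom D): yes — every world has a successor (e.g. w0 R w1).
Reflexive (axiom T): no — w0 is not related to itself.
Transitive (axiom 4): no — w0 R w1 and w1 R w2, but not w0 R w2.
Euclidean (axiom 5): no — w0 R w1 and w0 R w6, but not w1 R w6.
So F validates K, D; T would additionally require R to be reflexive. The strongest is D.

D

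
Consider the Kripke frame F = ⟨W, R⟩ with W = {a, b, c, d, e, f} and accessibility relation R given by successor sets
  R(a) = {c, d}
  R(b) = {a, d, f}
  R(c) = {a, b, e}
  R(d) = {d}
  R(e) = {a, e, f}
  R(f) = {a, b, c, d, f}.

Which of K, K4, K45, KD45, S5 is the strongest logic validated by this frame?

Transitive (axiom 4): no — a R c and c R b, but not a R b.
Euclidean (axiom 5): no — a R c and a R d, but not c R d.
Serial (axiom D): yes — every world has a successor (e.g. a R c).
Reflexive (axiom T): no — a is not related to itself.
So F validates K; K4 would additionally require R to be transitive. The strongest is K.

K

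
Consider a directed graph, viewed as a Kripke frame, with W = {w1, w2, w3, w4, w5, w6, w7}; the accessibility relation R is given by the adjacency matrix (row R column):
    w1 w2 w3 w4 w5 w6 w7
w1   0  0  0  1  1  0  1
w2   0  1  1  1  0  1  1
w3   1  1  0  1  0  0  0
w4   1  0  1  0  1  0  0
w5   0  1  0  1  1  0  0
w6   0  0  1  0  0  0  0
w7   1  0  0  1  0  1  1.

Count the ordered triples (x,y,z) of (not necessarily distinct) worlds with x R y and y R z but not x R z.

34

Enumerating: (w1,w4,w1), (w1,w4,w3), (w1,w5,w2), (w1,w7,w1), (w1,w7,w6), (w2,w3,w1), (w2,w4,w1), (w2,w4,w5), (w2,w7,w1), (w3,w1,w5), (w3,w1,w7), (w3,w2,w3), … and 22 more.
Total: 34.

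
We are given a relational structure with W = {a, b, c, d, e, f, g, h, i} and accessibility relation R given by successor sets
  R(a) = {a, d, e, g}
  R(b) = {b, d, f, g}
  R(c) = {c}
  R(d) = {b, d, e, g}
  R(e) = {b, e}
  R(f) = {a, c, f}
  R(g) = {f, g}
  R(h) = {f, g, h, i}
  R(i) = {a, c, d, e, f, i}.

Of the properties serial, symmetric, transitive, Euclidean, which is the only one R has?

serial

Serial: yes — every world has a successor (e.g. a R a).
Symmetric: no — a R d but not d R a.
Transitive: no — a R d and d R b, but not a R b.
Euclidean: no — a R e and a R d, but not e R d.
Only serial holds.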